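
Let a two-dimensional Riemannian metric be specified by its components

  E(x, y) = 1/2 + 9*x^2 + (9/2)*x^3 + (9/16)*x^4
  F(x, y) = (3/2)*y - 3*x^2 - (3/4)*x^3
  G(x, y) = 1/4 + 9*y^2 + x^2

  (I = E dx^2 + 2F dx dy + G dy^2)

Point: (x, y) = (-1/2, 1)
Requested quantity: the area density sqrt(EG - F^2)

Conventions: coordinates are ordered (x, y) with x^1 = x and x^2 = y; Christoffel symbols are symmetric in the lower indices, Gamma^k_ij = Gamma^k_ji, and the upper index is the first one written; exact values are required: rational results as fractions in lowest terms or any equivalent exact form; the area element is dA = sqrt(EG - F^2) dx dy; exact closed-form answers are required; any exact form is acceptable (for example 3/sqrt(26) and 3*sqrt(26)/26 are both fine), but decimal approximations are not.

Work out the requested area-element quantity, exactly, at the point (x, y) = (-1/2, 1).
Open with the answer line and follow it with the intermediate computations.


Answer: sqrt(EG - F^2) = sqrt(20893)/32

E = 569/256, F = 27/32, G = 19/2; EG - F^2 = 20893/1024


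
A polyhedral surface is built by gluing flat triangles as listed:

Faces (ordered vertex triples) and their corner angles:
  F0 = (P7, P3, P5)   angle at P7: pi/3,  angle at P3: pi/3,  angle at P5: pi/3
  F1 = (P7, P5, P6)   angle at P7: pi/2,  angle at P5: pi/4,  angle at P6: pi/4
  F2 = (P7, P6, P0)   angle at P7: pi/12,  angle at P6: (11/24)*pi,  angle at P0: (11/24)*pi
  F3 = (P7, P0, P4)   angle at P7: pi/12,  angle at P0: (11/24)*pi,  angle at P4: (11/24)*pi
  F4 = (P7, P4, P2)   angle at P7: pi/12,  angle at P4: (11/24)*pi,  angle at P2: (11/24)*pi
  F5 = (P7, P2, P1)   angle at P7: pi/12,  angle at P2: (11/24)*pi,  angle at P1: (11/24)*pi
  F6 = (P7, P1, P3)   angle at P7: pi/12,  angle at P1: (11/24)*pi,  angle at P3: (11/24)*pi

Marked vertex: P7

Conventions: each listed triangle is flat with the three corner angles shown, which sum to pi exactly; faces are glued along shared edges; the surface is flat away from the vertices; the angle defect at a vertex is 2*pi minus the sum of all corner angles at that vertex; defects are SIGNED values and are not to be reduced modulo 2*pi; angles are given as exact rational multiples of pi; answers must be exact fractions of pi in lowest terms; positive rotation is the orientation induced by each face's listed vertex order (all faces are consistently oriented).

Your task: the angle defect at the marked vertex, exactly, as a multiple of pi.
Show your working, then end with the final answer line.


Sum of corner angles at P7: (5/4)*pi
defect = 2*pi - (5/4)*pi

Answer: defect(P7) = (3/4)*pi


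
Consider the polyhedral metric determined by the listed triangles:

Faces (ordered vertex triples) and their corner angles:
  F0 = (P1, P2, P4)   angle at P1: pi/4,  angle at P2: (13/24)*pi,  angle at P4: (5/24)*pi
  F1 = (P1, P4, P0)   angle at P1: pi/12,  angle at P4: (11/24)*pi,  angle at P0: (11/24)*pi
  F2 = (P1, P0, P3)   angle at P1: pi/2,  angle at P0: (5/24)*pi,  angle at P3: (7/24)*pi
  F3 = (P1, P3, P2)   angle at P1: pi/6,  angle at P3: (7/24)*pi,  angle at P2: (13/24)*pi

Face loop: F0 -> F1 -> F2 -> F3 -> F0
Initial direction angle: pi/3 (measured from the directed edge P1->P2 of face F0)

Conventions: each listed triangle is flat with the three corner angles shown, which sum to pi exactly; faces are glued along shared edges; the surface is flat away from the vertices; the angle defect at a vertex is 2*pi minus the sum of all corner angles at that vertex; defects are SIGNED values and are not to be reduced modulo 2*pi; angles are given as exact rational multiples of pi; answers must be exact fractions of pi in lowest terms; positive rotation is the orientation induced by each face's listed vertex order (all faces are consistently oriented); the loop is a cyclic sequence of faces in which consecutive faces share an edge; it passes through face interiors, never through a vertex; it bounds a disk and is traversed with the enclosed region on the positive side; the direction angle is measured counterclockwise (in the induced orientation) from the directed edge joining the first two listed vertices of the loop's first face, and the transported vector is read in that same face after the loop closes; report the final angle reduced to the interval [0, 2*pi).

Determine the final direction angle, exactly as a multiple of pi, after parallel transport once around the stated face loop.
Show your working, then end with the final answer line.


enclosed vertex P1: corner angles sum to pi, defect = 2*pi - pi = pi
holonomy = initial angle + sum of enclosed defects (mod 2*pi), positive in the induced orientation
final angle = pi/3 + pi = (4/3)*pi (mod 2*pi)

Answer: final direction angle = (4/3)*pi


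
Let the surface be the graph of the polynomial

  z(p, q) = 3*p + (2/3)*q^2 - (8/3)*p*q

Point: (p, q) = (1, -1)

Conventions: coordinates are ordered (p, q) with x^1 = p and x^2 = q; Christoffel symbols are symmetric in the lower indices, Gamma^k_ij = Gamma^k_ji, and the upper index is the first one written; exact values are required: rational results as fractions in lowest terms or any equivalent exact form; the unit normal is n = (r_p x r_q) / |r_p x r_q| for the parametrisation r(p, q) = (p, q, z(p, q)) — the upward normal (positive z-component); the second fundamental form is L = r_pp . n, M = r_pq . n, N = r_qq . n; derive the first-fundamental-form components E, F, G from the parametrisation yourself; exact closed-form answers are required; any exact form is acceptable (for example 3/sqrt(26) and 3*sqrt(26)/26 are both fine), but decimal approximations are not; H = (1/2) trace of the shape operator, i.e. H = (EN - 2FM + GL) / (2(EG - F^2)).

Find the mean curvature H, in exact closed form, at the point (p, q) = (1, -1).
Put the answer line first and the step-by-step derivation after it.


Answer: H = -259*sqrt(442)/48841

z_p = 17/3, z_q = -4, z_pp = 0, z_pq = -8/3, z_qq = 4/3
E = 298/9, F = -68/3, G = 17; answer radicand W^2 = 442/9
unnormalised second-form numerators: l = 0, m = -8/3, n = 4/3; L = l/sqrt(442/9), and similarly M = m/sqrt(W^2), N = n/sqrt(W^2)
H = (E*n - 2*F*m + G*l) / (2*(EG - F^2)*sqrt(W^2)); E*n - 2*F*m + G*l = -2072/27, EG - F^2 = 442/9, so H = (-518/663)/sqrt(442/9)


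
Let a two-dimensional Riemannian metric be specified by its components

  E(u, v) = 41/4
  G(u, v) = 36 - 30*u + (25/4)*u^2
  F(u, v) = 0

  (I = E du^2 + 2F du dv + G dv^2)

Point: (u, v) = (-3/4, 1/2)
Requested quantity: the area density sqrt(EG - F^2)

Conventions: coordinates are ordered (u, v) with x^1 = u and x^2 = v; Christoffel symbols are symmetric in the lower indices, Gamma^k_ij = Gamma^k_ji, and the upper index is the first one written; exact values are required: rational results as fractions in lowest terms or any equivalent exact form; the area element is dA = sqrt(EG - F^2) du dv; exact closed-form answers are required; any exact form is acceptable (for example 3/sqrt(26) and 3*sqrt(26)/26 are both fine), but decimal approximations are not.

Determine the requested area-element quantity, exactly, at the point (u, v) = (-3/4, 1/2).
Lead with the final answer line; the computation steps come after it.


Answer: sqrt(EG - F^2) = 63*sqrt(41)/16

E = 41/4, F = 0, G = 3969/64; EG - F^2 = 162729/256


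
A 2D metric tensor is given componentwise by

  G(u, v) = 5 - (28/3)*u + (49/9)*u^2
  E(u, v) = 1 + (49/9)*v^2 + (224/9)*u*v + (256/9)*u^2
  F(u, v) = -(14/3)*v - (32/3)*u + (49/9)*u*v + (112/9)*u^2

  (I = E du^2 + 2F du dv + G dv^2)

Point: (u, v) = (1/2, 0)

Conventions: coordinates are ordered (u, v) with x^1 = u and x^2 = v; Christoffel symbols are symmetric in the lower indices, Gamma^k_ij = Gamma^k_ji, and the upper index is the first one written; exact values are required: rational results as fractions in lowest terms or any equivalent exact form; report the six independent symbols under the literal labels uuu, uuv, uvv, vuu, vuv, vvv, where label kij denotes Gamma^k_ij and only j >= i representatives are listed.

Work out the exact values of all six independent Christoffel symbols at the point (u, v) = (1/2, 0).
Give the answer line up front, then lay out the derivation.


Answer: Gamma_uuu = 512/317, Gamma_uuv = 224/317, Gamma_uvv = 0, Gamma_vuu = -160/317, Gamma_vuv = -70/317, Gamma_vvv = 0

E = 73/9, F = -20/9, G = 61/36 at the point
E_u = 256/9, E_v = 112/9, F_u = 16/9, F_v = -35/18, G_u = -35/9, G_v = 0
EG - F^2 = 317/36;  g^inv = (36/317) * [[61/36, 20/9], [20/9, 73/9]]
first-kind symbols [ij,l] = (1/2)(d_i g_jl + d_j g_il - d_l g_ij): [uu,u] = E_u/2 = 128/9, [uu,v] = F_u - E_v/2 = -40/9, [uv,u] = E_v/2 = 56/9, [uv,v] = G_u/2 = -35/18, [vv,u] = F_v - G_u/2 = 0, [vv,v] = G_v/2 = 0
Gamma^u_ij = (G*[ij,u] - F*[ij,v])/(EG - F^2), Gamma^v_ij = (E*[ij,v] - F*[ij,u])/(EG - F^2)


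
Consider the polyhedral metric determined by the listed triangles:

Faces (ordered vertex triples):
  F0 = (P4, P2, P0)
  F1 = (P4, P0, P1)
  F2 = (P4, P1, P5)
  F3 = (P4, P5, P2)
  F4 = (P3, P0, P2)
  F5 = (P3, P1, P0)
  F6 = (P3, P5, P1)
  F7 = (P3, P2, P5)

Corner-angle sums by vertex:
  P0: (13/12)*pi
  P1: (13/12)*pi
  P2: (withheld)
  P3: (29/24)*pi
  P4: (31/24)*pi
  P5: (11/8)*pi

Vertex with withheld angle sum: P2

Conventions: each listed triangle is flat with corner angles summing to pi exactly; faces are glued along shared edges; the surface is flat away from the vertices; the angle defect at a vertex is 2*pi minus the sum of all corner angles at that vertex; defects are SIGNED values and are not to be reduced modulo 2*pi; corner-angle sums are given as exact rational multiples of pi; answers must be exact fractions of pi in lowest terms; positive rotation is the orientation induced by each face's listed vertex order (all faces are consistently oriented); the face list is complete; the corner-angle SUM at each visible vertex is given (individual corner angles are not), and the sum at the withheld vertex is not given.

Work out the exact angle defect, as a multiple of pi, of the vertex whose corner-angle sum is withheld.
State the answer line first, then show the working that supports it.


Answer: defect(P2) = pi/24

V = 6, E = 12, F = 8; chi = V - E + F = 2
Gauss-Bonnet: total defect = 2*pi*chi = 4*pi; visible defects sum to (95/24)*pi


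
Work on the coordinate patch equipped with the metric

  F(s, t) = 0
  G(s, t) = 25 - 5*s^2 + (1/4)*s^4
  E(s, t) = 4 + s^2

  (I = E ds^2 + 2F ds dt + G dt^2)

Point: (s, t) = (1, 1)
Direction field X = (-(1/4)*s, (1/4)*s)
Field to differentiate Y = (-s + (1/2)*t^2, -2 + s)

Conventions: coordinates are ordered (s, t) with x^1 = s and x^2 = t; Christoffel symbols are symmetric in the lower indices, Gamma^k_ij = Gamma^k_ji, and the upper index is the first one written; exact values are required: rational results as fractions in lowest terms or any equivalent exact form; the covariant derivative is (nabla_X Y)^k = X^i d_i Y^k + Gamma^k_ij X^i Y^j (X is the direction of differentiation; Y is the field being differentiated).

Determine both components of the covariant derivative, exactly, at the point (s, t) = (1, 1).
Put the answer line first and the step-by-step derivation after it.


Answer: (nabla_X Y)^s = 3/10, (nabla_X Y)^t = -5/18

E = 5, F = 0, G = 81/4 at the point
E_s = 2, E_t = 0, F_s = 0, F_t = 0, G_s = -9, G_t = 0
EG - F^2 = 405/4;  g^inv = (4/405) * [[81/4, 0], [0, 5]]
first-kind symbols [ij,l] = (1/2)(d_i g_jl + d_j g_il - d_l g_ij): [ss,s] = E_s/2 = 1, [ss,t] = F_s - E_t/2 = 0, [st,s] = E_t/2 = 0, [st,t] = G_s/2 = -9/2, [tt,s] = F_t - G_s/2 = 9/2, [tt,t] = G_t/2 = 0
Gamma^s_ij = (G*[ij,s] - F*[ij,t])/(EG - F^2), Gamma^t_ij = (E*[ij,t] - F*[ij,s])/(EG - F^2)
Gamma_sss = 1/5, Gamma_sst = 0, Gamma_stt = 9/10, Gamma_tss = 0, Gamma_tst = -2/9, Gamma_ttt = 0
X = (-1/4, 1/4), Y = (-1/2, -1) at the point


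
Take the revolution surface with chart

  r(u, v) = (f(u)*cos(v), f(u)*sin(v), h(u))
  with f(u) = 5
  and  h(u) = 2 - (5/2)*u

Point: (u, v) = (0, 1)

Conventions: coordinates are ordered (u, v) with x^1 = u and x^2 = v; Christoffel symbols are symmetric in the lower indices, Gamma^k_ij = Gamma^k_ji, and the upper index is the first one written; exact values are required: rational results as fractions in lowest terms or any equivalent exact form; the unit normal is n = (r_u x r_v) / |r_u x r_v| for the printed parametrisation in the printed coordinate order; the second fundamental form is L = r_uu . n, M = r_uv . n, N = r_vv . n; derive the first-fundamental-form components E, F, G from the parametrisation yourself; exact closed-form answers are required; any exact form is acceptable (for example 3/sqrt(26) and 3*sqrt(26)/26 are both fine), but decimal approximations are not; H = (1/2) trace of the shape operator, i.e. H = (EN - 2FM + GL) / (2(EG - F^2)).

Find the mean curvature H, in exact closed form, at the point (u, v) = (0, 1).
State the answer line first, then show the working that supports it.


Answer: H = -1/10

f = 5, f' = 0, f'' = 0, h' = -5/2, h'' = 0
E = 25/4, F = 0, G = 25; answer radicand W^2 = 25/4
unnormalised second-form numerators: l = 0, m = 0, n = -25/2; L = l/sqrt(25/4), and similarly M = m/sqrt(W^2), N = n/sqrt(W^2)
H = (E*n - 2*F*m + G*l) / (2*(EG - F^2)*sqrt(W^2)); E*n - 2*F*m + G*l = -625/8, EG - F^2 = 625/4, so H = (-1/4)/sqrt(25/4)


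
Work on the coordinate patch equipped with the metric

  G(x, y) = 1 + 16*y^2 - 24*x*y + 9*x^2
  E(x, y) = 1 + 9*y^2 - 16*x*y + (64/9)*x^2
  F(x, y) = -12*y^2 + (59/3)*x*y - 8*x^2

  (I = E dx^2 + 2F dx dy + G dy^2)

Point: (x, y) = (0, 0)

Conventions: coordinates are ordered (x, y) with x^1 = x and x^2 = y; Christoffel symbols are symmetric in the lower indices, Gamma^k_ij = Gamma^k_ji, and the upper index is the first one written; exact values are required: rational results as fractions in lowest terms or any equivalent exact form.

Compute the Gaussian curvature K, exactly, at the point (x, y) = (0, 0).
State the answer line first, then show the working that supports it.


Answer: K = 5/3

E = 1, F = 0, G = 1, EG - F^2 = 1 at the point
E_x = 0, E_y = 0, F_x = 0, F_y = 0, G_x = 0, G_y = 0
E_yy = 18, F_xy = 59/3, G_xx = 18
Evaluate Brioschi's two determinant matrices M1, M2 and divide by (EG - F^2)^2.
M1 = [[-E_yy/2 + F_xy - G_xx/2, E_x/2, F_x - E_y/2], [F_y - G_x/2, E, F], [G_y/2, F, G]] = [[5/3, 0, 0], [0, 1, 0], [0, 0, 1]]; det M1 = 5/3
M2 = [[0, E_y/2, G_x/2], [E_y/2, E, F], [G_x/2, F, G]] = [[0, 0, 0], [0, 1, 0], [0, 0, 1]]; det M2 = 0
det M1 - det M2 = 5/3; K = 5/3 / (1)^2 = 5/3


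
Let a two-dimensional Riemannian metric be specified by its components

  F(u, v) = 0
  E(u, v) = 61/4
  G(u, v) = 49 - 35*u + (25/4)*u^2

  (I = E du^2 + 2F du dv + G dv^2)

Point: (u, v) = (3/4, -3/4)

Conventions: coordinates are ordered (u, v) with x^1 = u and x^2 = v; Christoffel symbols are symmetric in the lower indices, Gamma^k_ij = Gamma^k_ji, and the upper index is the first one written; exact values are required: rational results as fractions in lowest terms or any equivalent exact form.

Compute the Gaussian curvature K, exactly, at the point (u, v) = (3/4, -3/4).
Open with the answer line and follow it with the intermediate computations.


Answer: K = 0

E = 61/4, F = 0, G = 1681/64, EG - F^2 = 102541/256 at the point
E_u = 0, E_v = 0, F_u = 0, F_v = 0, G_u = -205/8, G_v = 0
E_vv = 0, F_uv = 0, G_uu = 25/2
By Brioschi, K is (det M1 - det M2) divided by (EG - F^2) squared.
M1 = [[-E_vv/2 + F_uv - G_uu/2, E_u/2, F_u - E_v/2], [F_v - G_u/2, E, F], [G_v/2, F, G]] = [[-25/4, 0, 0], [205/16, 61/4, 0], [0, 0, 1681/64]]; det M1 = -2563525/1024
M2 = [[0, E_v/2, G_u/2], [E_v/2, E, F], [G_u/2, F, G]] = [[0, 0, -205/16], [0, 61/4, 0], [-205/16, 0, 1681/64]]; det M2 = -2563525/1024
det M1 - det M2 = 0; K = 0 / (102541/256)^2 = 0


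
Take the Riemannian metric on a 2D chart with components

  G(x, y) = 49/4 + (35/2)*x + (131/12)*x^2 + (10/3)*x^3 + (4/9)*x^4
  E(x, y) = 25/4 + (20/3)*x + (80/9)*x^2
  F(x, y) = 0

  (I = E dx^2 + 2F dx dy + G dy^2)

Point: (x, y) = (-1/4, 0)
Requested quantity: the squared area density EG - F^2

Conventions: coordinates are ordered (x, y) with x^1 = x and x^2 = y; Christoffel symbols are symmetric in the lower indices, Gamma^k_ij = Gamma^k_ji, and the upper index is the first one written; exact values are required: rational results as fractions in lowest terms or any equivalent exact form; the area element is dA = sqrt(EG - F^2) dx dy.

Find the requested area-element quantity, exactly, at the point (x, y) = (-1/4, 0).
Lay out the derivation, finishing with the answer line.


E = 185/36, F = 0, G = 1225/144; EG - F^2 = 226625/5184

Answer: EG - F^2 = 226625/5184


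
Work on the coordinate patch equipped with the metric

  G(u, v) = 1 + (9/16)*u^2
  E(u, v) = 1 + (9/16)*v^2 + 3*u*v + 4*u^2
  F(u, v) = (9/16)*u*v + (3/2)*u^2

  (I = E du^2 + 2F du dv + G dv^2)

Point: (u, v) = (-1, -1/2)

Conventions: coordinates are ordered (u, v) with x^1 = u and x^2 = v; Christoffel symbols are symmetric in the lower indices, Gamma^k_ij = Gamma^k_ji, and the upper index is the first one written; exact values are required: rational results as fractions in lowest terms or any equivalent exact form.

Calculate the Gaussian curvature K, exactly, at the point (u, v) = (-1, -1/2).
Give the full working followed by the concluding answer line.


E = 425/64, F = 57/32, G = 25/16, EG - F^2 = 461/64 at the point
E_u = -19/2, E_v = -57/16, F_u = -105/32, F_v = -9/16, G_u = -9/8, G_v = 0
E_vv = 9/8, F_uv = 9/16, G_uu = 9/8
Using the Brioschi determinant formula for K from the metric derivatives:
M1 = [[-E_vv/2 + F_uv - G_uu/2, E_u/2, F_u - E_v/2], [F_v - G_u/2, E, F], [G_v/2, F, G]] = [[-9/16, -19/4, -3/2], [0, 425/64, 57/32], [0, 57/32, 25/16]]; det M1 = -4149/1024
M2 = [[0, E_v/2, G_u/2], [E_v/2, E, F], [G_u/2, F, G]] = [[0, -57/32, -9/16], [-57/32, 425/64, 57/32], [-9/16, 57/32, 25/16]]; det M2 = -3573/1024
det M1 - det M2 = -9/16; K = -9/16 / (461/64)^2 = -2304/212521

Answer: K = -2304/212521


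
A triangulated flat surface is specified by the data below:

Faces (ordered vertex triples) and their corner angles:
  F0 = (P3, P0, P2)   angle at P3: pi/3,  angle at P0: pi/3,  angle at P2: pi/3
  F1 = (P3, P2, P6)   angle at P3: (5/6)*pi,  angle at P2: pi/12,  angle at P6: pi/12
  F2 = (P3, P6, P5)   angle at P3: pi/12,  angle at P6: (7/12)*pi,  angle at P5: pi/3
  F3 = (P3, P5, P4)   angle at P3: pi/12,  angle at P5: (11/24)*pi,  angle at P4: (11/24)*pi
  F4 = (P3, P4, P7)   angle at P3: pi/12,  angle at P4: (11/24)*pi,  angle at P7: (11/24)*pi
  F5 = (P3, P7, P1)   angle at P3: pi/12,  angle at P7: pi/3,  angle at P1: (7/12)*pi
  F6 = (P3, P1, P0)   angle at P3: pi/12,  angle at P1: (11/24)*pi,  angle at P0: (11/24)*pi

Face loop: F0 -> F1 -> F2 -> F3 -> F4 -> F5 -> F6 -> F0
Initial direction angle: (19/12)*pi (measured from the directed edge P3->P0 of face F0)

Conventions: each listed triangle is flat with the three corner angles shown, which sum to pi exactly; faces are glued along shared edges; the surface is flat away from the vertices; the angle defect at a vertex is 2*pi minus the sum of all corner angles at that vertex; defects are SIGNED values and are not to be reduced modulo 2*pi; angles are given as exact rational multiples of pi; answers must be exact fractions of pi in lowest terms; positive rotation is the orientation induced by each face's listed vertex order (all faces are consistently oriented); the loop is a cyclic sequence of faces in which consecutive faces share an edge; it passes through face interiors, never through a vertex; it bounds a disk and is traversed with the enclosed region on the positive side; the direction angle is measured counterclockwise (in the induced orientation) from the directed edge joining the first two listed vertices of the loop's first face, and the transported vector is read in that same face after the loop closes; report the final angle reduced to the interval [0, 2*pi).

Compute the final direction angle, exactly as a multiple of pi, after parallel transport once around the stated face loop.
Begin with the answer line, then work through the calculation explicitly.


Answer: final direction angle = 0

enclosed vertex P3: corner angles sum to (19/12)*pi, defect = 2*pi - (19/12)*pi = (5/12)*pi
the final direction is the initial angle plus the enclosed defects, taken mod 2*pi in the induced orientation
final angle = (19/12)*pi + (5/12)*pi = 0 (mod 2*pi)


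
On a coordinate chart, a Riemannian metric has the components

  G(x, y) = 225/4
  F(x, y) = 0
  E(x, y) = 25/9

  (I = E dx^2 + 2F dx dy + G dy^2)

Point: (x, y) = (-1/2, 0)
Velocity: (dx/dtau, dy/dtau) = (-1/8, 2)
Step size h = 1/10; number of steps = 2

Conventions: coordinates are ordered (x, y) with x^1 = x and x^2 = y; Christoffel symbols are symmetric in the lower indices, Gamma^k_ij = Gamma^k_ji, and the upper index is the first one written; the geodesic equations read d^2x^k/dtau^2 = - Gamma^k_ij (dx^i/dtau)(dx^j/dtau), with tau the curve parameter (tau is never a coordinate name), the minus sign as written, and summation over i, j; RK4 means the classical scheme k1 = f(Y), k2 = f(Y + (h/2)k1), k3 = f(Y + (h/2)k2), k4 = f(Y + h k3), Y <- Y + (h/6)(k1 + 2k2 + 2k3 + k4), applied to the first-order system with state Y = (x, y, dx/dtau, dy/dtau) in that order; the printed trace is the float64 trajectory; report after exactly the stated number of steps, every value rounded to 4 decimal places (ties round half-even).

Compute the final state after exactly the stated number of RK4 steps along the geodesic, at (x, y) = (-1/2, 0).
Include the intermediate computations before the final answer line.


f(Y) = (dx/dtau, dy/dtau, -Gamma^x_ij Y'^i Y'^j, -Gamma^y_ij Y'^i Y'^j) with the Gammas evaluated at the stage position; h = 0.100000; intermediate values shown to 6 dp
step 0: x = -0.5000, y = 0.0000, dx/dtau = -0.1250, dy/dtau = 2.0000
step 1:
  k1: at (x, y) = (-0.500000, 0.000000), (dx/dtau, dy/dtau) = (-0.125000, 2.000000); Gamma_xxx = 0.000000, Gamma_xxy = 0.000000, Gamma_xyy = 0.000000, Gamma_yxx = 0.000000, Gamma_yxy = 0.000000, Gamma_yyy = 0.000000; k1 = (-0.125000, 2.000000, 0.000000, 0.000000)
  k2: at (x, y) = (-0.506250, 0.100000), (dx/dtau, dy/dtau) = (-0.125000, 2.000000); Gamma_xxx = 0.000000, Gamma_xxy = 0.000000, Gamma_xyy = 0.000000, Gamma_yxx = 0.000000, Gamma_yxy = 0.000000, Gamma_yyy = 0.000000; k2 = (-0.125000, 2.000000, 0.000000, 0.000000)
  k3: at (x, y) = (-0.506250, 0.100000), (dx/dtau, dy/dtau) = (-0.125000, 2.000000); Gamma_xxx = 0.000000, Gamma_xxy = 0.000000, Gamma_xyy = 0.000000, Gamma_yxx = 0.000000, Gamma_yxy = 0.000000, Gamma_yyy = 0.000000; k3 = (-0.125000, 2.000000, 0.000000, 0.000000)
  k4: at (x, y) = (-0.512500, 0.200000), (dx/dtau, dy/dtau) = (-0.125000, 2.000000); Gamma_xxx = 0.000000, Gamma_xxy = 0.000000, Gamma_xyy = 0.000000, Gamma_yxx = 0.000000, Gamma_yxy = 0.000000, Gamma_yyy = 0.000000; k4 = (-0.125000, 2.000000, 0.000000, 0.000000)
  Y <- Y + (h/6)(k1 + 2k2 + 2k3 + k4): x = -0.5125, y = 0.2000, dx/dtau = -0.1250, dy/dtau = 2.0000
step 2:
  k1: at (x, y) = (-0.512500, 0.200000), (dx/dtau, dy/dtau) = (-0.125000, 2.000000); Gamma_xxx = 0.000000, Gamma_xxy = 0.000000, Gamma_xyy = 0.000000, Gamma_yxx = 0.000000, Gamma_yxy = 0.000000, Gamma_yyy = 0.000000; k1 = (-0.125000, 2.000000, 0.000000, 0.000000)
  k2: at (x, y) = (-0.518750, 0.300000), (dx/dtau, dy/dtau) = (-0.125000, 2.000000); Gamma_xxx = 0.000000, Gamma_xxy = 0.000000, Gamma_xyy = 0.000000, Gamma_yxx = 0.000000, Gamma_yxy = 0.000000, Gamma_yyy = 0.000000; k2 = (-0.125000, 2.000000, 0.000000, 0.000000)
  k3: at (x, y) = (-0.518750, 0.300000), (dx/dtau, dy/dtau) = (-0.125000, 2.000000); Gamma_xxx = 0.000000, Gamma_xxy = 0.000000, Gamma_xyy = 0.000000, Gamma_yxx = 0.000000, Gamma_yxy = 0.000000, Gamma_yyy = 0.000000; k3 = (-0.125000, 2.000000, 0.000000, 0.000000)
  k4: at (x, y) = (-0.525000, 0.400000), (dx/dtau, dy/dtau) = (-0.125000, 2.000000); Gamma_xxx = 0.000000, Gamma_xxy = 0.000000, Gamma_xyy = 0.000000, Gamma_yxx = 0.000000, Gamma_yxy = 0.000000, Gamma_yyy = 0.000000; k4 = (-0.125000, 2.000000, 0.000000, 0.000000)
  Y <- Y + (h/6)(k1 + 2k2 + 2k3 + k4): x = -0.5250, y = 0.4000, dx/dtau = -0.1250, dy/dtau = 2.0000

Answer: x = -0.5250, y = 0.4000, dx/dtau = -0.1250, dy/dtau = 2.0000


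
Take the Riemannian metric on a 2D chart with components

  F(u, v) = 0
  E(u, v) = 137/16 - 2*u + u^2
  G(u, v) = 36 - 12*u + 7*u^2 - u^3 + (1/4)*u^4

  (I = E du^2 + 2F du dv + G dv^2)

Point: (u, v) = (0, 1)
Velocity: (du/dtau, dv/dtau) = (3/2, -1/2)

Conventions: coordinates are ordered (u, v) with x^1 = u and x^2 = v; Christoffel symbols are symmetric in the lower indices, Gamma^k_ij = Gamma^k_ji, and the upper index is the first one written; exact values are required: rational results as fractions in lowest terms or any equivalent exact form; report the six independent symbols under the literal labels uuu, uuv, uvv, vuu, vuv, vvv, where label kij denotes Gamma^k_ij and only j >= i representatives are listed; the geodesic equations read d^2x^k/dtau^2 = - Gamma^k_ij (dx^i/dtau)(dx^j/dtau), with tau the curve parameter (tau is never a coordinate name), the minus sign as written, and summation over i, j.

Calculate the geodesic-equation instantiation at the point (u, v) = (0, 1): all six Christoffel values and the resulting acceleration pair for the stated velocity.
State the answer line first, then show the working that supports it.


Answer: Gamma_uuu = -16/137, Gamma_uuv = 0, Gamma_uvv = 96/137, Gamma_vuu = 0, Gamma_vuv = -1/6, Gamma_vvv = 0; accelerations (d^2u/dtau^2, d^2v/dtau^2) = (12/137, -1/4)

E = 137/16, F = 0, G = 36 at the point
E_u = -2, E_v = 0, F_u = 0, F_v = 0, G_u = -12, G_v = 0
EG - F^2 = 1233/4;  g^inv = (4/1233) * [[36, 0], [0, 137/16]]
first-kind symbols [ij,l] = (1/2)(d_i g_jl + d_j g_il - d_l g_ij): [uu,u] = E_u/2 = -1, [uu,v] = F_u - E_v/2 = 0, [uv,u] = E_v/2 = 0, [uv,v] = G_u/2 = -6, [vv,u] = F_v - G_u/2 = 6, [vv,v] = G_v/2 = 0
Gamma^u_ij = (G*[ij,u] - F*[ij,v])/(EG - F^2), Gamma^v_ij = (E*[ij,v] - F*[ij,u])/(EG - F^2)
Gamma_uuu = -16/137, Gamma_uuv = 0, Gamma_uvv = 96/137, Gamma_vuu = 0, Gamma_vuv = -1/6, Gamma_vvv = 0
d^2u/dtau^2 = -(Gamma_uuu*(3/2)^2 + 2*Gamma_uuv*(3/2)*(-1/2) + Gamma_uvv*(-1/2)^2) = 12/137
d^2v/dtau^2 = -(Gamma_vuu*(3/2)^2 + 2*Gamma_vuv*(3/2)*(-1/2) + Gamma_vvv*(-1/2)^2) = -1/4


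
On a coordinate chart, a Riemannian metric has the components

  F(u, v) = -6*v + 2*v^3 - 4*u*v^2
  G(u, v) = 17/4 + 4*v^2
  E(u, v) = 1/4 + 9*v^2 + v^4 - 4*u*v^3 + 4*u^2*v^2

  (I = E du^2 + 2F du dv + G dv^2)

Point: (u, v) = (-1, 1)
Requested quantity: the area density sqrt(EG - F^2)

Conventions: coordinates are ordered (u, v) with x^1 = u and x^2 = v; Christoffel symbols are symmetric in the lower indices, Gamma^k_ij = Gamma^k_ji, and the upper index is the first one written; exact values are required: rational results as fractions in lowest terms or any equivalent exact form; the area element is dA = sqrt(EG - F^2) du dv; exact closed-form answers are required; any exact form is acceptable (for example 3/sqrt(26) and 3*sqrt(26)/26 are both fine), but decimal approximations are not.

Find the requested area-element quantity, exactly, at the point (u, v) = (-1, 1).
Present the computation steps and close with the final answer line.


E = 73/4, F = 0, G = 33/4; EG - F^2 = 2409/16

Answer: sqrt(EG - F^2) = sqrt(2409)/4


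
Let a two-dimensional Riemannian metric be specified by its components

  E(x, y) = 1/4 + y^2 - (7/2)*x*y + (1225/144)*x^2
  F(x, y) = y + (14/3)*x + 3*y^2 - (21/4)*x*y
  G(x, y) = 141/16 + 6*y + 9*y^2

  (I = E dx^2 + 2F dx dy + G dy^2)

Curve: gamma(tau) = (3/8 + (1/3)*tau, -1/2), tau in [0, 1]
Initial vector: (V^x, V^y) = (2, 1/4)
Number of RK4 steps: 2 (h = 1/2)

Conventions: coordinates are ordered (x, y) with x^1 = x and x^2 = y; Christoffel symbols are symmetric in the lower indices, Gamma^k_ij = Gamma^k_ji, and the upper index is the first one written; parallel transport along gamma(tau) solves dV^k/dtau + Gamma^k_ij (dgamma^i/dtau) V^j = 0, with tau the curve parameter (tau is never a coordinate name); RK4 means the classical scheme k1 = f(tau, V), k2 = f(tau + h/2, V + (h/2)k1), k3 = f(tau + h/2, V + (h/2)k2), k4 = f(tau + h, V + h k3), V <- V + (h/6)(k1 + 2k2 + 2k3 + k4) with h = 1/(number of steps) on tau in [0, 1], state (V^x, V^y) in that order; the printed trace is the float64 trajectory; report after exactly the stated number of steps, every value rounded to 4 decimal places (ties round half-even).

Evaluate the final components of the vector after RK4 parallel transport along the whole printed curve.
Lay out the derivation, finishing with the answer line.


gamma'(tau) = (1/3, 0); f(tau, V)^k = -Gamma^k_ij(gamma(tau)) gamma'^i(tau) V^j; h = 1/2; intermediate values shown to 6 dp
curve data and Christoffel symbols at the stage parameters:
  tau = 0.000000: gamma = (0.375000, -0.500000), gamma' = (0.333333, 0.000000); Gamma_xxx = 0.751741, Gamma_xxy = -0.926588, Gamma_xyy = -2.735502, Gamma_yxx = 0.769543, Gamma_yxy = 0.342981, Gamma_yyy = 0.826513
  tau = 0.250000: gamma = (0.458333, -0.500000), gamma' = (0.333333, 0.000000); Gamma_xxx = 0.634948, Gamma_xxy = -0.874577, Gamma_xyy = -2.510701, Gamma_yxx = 0.783009, Gamma_yxy = 0.389643, Gamma_yyy = 0.932524
  tau = 0.500000: gamma = (0.541667, -0.500000), gamma' = (0.333333, 0.000000); Gamma_xxx = 0.529849, Gamma_xxy = -0.824398, Gamma_xyy = -2.313013, Gamma_yxx = 0.807988, Gamma_yxy = 0.429418, Gamma_yyy = 1.018772
  tau = 0.750000: gamma = (0.625000, -0.500000), gamma' = (0.333333, 0.000000); Gamma_xxx = 0.435952, Gamma_xxy = -0.777283, Gamma_xyy = -2.139507, Gamma_yxx = 0.842129, Gamma_yxy = 0.463457, Gamma_yyy = 1.089641
  tau = 1.000000: gamma = (0.708333, -0.500000), gamma' = (0.333333, 0.000000); Gamma_xxx = 0.352245, Gamma_xxy = -0.733676, Gamma_xyy = -1.987017, Gamma_yxx = 0.883581, Gamma_yxy = 0.492751, Gamma_yyy = 1.148472
step 0: V^x = 2.0000, V^y = 0.2500
step 1: k1 = (-0.423945, -0.541610), k2 = (-0.367458, -0.509227), k3 = (-0.368087, -0.513964), k4 = (-0.322646, -0.488091); V <- V + (h/6)(k1 + 2k2 + 2k3 + k4): V^x = 1.8152, V^y = -0.0063
step 2: k1 = (-0.322335, -0.487977), k2 = (-0.285320, -0.467096), k3 = (-0.285312, -0.470500), k4 = (-0.255464, -0.452926); V <- V + (h/6)(k1 + 2k2 + 2k3 + k4): V^x = 1.6719, V^y = -0.2410

Answer: V^x = 1.6719, V^y = -0.2410


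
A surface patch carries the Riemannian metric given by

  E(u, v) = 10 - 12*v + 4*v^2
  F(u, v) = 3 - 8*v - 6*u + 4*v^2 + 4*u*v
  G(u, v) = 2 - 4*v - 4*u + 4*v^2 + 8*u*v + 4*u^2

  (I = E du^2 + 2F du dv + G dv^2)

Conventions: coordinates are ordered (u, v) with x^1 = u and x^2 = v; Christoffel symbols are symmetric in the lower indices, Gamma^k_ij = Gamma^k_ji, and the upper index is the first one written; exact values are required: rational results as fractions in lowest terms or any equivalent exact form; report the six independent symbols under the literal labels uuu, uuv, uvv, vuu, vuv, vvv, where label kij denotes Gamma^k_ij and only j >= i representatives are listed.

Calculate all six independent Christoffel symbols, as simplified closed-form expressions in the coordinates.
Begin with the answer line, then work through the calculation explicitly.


Answer: Gamma_uuu = 0, Gamma_uuv = (4*v - 6)/(4*u^2 + 8*u*v - 4*u + 8*v^2 - 16*v + 11), Gamma_uvv = (4*v - 6)/(4*u^2 + 8*u*v - 4*u + 8*v^2 - 16*v + 11), Gamma_vuu = 0, Gamma_vuv = (4*u + 4*v - 2)/(4*u^2 + 8*u*v - 4*u + 8*v^2 - 16*v + 11), Gamma_vvv = (4*u + 4*v - 2)/(4*u^2 + 8*u*v - 4*u + 8*v^2 - 16*v + 11)

E = 10 - 12*v + 4*v^2; F = 3 - 8*v - 6*u + 4*v^2 + 4*u*v; G = 2 - 4*v - 4*u + 4*v^2 + 8*u*v + 4*u^2
Gamma^k_ij = (1/2) g^{kl} (d_i g_jl + d_j g_il - d_l g_ij), with g^inv = (1/(EG-F^2)) [[G, -F], [-F, E]]
first partials: E_u = 0, E_v = -12 + 8*v, F_u = -6 + 4*v, F_v = -8 + 8*v + 4*u, G_u = -4 + 8*v + 8*u, G_v = -4 + 8*v + 8*u
D = EG - F^2 = 11 - 16*v - 4*u + 8*v^2 + 8*u*v + 4*u^2
expanded: Gamma^u_uu = (G E_u - 2F F_u + F E_v)/(2D), Gamma^u_uv = (G E_v - F G_u)/(2D), Gamma^u_vv = (2G F_v - G G_u - F G_v)/(2D), Gamma^v_uu = (2E F_u - E E_v - F E_u)/(2D), Gamma^v_uv = (E G_u - F E_v)/(2D), Gamma^v_vv = (E G_v - 2F F_v + F G_u)/(2D); substitute and cancel common factors


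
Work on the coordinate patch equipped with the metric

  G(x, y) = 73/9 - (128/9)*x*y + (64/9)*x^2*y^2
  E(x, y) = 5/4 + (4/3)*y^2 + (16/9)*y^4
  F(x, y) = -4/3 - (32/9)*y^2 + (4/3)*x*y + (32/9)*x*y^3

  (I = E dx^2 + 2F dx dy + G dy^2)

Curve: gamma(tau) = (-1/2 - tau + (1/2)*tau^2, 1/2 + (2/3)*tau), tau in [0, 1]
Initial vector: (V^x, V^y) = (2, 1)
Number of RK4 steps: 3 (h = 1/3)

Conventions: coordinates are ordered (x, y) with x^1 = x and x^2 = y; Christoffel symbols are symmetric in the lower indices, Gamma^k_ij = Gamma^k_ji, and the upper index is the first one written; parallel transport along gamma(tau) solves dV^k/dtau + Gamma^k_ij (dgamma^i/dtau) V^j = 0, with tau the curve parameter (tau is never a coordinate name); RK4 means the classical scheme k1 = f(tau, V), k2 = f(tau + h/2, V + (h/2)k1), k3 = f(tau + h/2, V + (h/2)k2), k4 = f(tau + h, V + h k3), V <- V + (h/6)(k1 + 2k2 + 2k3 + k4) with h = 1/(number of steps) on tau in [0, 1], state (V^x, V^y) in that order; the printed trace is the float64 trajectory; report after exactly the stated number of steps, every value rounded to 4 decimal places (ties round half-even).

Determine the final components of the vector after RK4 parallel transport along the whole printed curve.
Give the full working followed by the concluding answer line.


gamma'(tau) = (-1 + tau, 2/3); f(tau, V)^k = -Gamma^k_ij(gamma(tau)) gamma'^i(tau) V^j; h = 1/3; intermediate values shown to 6 dp
curve data and Christoffel symbols at the stage parameters:
  tau = 0.000000: gamma = (-0.500000, 0.500000), gamma' = (-1.000000, 0.666667); Gamma_xxx = 0.000000, Gamma_xxy = 0.086768, Gamma_xyy = -0.086768, Gamma_yxx = 0.000000, Gamma_yxy = -0.347072, Gamma_yyy = 0.347072
  tau = 0.166667: gamma = (-0.652778, 0.611111), gamma' = (-0.833333, 0.666667); Gamma_xxx = 0.000000, Gamma_xxy = 0.102203, Gamma_xyy = -0.109172, Gamma_yxx = 0.000000, Gamma_yxy = -0.382051, Gamma_yyy = 0.408100
  tau = 0.333333: gamma = (-0.777778, 0.722222), gamma' = (-0.666667, 0.666667); Gamma_xxx = 0.000000, Gamma_xxy = 0.116441, Gamma_xyy = -0.125397, Gamma_yxx = 0.000000, Gamma_yxy = -0.405638, Gamma_yyy = 0.436841
  tau = 0.500000: gamma = (-0.875000, 0.833333), gamma' = (-0.500000, 0.666667); Gamma_xxx = 0.000000, Gamma_xxy = 0.130424, Gamma_xyy = -0.136945, Gamma_yxx = 0.000000, Gamma_yxy = -0.421760, Gamma_yyy = 0.442848
  tau = 0.666667: gamma = (-0.944444, 0.944444), gamma' = (-0.333333, 0.666667); Gamma_xxx = 0.000000, Gamma_xxy = 0.145164, Gamma_xyy = -0.145164, Gamma_yxx = 0.000000, Gamma_yxy = -0.433547, Gamma_yyy = 0.433547
  tau = 0.833333: gamma = (-0.986111, 1.055556), gamma' = (-0.166667, 0.666667); Gamma_xxx = 0.000000, Gamma_xxy = 0.161711, Gamma_xyy = -0.151072, Gamma_yxx = 0.000000, Gamma_yxy = -0.443239, Gamma_yyy = 0.414079
  tau = 1.000000: gamma = (-1.000000, 1.166667), gamma' = (0.000000, 0.666667); Gamma_xxx = 0.000000, Gamma_xxy = 0.181214, Gamma_xyy = -0.155326, Gamma_yxx = 0.000000, Gamma_yxy = -0.452310, Gamma_yyy = 0.387695
step 0: V^x = 2.0000, V^y = 1.0000
step 1: k1 = (0.028923, -0.115691), k2 = (0.018305, -0.068429), k3 = (0.019670, -0.073530), k4 = (0.001511, -0.005263); V <- V + (h/6)(k1 + 2k2 + 2k3 + k4): V^x = 2.0059, V^y = 0.9775
step 2: k1 = (0.001886, -0.006571), k2 = (-0.021623, 0.069923), k3 = (-0.019287, 0.062369), k4 = (-0.048585, 0.145104); V <- V + (h/6)(k1 + 2k2 + 2k3 + k4): V^x = 1.9988, V^y = 0.9999
step 3: k1 = (-0.048283, 0.144203), k2 = (-0.083892, 0.229943), k3 = (-0.081428, 0.223189), k4 = (-0.126947, 0.316859); V <- V + (h/6)(k1 + 2k2 + 2k3 + k4): V^x = 1.9707, V^y = 1.0759

Answer: V^x = 1.9707, V^y = 1.0759


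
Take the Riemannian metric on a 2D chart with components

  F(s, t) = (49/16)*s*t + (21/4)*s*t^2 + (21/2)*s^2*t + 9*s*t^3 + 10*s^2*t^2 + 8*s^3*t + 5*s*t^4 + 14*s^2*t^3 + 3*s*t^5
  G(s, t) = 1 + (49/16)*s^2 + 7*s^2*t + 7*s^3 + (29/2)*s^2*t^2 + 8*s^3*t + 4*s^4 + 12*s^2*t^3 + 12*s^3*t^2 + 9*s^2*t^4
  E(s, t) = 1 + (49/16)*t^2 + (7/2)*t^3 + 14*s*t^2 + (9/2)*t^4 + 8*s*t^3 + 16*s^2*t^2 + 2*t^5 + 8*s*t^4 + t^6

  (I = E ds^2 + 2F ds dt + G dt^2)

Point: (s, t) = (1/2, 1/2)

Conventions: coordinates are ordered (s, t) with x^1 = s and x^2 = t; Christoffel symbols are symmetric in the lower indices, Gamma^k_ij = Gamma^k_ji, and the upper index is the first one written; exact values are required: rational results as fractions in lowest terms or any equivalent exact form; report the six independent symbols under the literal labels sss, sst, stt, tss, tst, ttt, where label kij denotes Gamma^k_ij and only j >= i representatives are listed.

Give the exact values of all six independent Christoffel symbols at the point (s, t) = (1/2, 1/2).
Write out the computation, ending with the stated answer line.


E = 97/16, F = 81/16, G = 97/16 at the point
E_s = 9, E_t = 99/4, F_s = 135/8, F_t = 18, G_s = 99/4, G_t = 45/4
EG - F^2 = 89/8;  g^inv = (8/89) * [[97/16, -81/16], [-81/16, 97/16]]
first-kind symbols [ij,l] = (1/2)(d_i g_jl + d_j g_il - d_l g_ij): [ss,s] = E_s/2 = 9/2, [ss,t] = F_s - E_t/2 = 9/2, [st,s] = E_t/2 = 99/8, [st,t] = G_s/2 = 99/8, [tt,s] = F_t - G_s/2 = 45/8, [tt,t] = G_t/2 = 45/8
Gamma^s_ij = (G*[ij,s] - F*[ij,t])/(EG - F^2), Gamma^t_ij = (E*[ij,t] - F*[ij,s])/(EG - F^2)

Answer: Gamma_sss = 36/89, Gamma_sst = 99/89, Gamma_stt = 45/89, Gamma_tss = 36/89, Gamma_tst = 99/89, Gamma_ttt = 45/89


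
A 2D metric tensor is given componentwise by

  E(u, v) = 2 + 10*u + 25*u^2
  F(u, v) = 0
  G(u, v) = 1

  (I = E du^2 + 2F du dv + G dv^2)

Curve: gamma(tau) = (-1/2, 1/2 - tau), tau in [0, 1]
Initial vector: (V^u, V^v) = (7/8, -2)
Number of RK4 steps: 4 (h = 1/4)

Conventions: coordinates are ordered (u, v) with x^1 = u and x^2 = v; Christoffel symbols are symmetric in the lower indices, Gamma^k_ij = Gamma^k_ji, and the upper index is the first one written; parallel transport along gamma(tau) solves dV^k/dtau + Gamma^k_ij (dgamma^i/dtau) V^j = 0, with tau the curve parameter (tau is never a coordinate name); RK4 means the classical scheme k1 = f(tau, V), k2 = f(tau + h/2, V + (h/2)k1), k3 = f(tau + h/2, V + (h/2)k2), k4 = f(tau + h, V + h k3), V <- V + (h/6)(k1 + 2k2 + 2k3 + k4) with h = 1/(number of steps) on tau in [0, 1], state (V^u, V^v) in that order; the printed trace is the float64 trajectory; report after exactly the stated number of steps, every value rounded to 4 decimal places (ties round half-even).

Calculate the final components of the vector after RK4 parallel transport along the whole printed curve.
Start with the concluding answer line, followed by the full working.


Answer: V^u = 0.8750, V^v = -2.0000

gamma'(tau) = (0, -1); f(tau, V)^k = -Gamma^k_ij(gamma(tau)) gamma'^i(tau) V^j; h = 1/4; intermediate values shown to 6 dp
curve data and Christoffel symbols at the stage parameters:
  tau = 0.000000: gamma = (-0.500000, 0.500000), gamma' = (0.000000, -1.000000); Gamma_uuu = -2.307692, Gamma_uuv = 0.000000, Gamma_uvv = 0.000000, Gamma_vuu = 0.000000, Gamma_vuv = 0.000000, Gamma_vvv = 0.000000
  tau = 0.125000: gamma = (-0.500000, 0.375000), gamma' = (0.000000, -1.000000); Gamma_uuu = -2.307692, Gamma_uuv = 0.000000, Gamma_uvv = 0.000000, Gamma_vuu = 0.000000, Gamma_vuv = 0.000000, Gamma_vvv = 0.000000
  tau = 0.250000: gamma = (-0.500000, 0.250000), gamma' = (0.000000, -1.000000); Gamma_uuu = -2.307692, Gamma_uuv = 0.000000, Gamma_uvv = 0.000000, Gamma_vuu = 0.000000, Gamma_vuv = 0.000000, Gamma_vvv = 0.000000
  tau = 0.375000: gamma = (-0.500000, 0.125000), gamma' = (0.000000, -1.000000); Gamma_uuu = -2.307692, Gamma_uuv = 0.000000, Gamma_uvv = 0.000000, Gamma_vuu = 0.000000, Gamma_vuv = 0.000000, Gamma_vvv = 0.000000
  tau = 0.500000: gamma = (-0.500000, 0.000000), gamma' = (0.000000, -1.000000); Gamma_uuu = -2.307692, Gamma_uuv = 0.000000, Gamma_uvv = 0.000000, Gamma_vuu = 0.000000, Gamma_vuv = 0.000000, Gamma_vvv = 0.000000
  tau = 0.625000: gamma = (-0.500000, -0.125000), gamma' = (0.000000, -1.000000); Gamma_uuu = -2.307692, Gamma_uuv = 0.000000, Gamma_uvv = 0.000000, Gamma_vuu = 0.000000, Gamma_vuv = 0.000000, Gamma_vvv = 0.000000
  tau = 0.750000: gamma = (-0.500000, -0.250000), gamma' = (0.000000, -1.000000); Gamma_uuu = -2.307692, Gamma_uuv = 0.000000, Gamma_uvv = 0.000000, Gamma_vuu = 0.000000, Gamma_vuv = 0.000000, Gamma_vvv = 0.000000
  tau = 0.875000: gamma = (-0.500000, -0.375000), gamma' = (0.000000, -1.000000); Gamma_uuu = -2.307692, Gamma_uuv = 0.000000, Gamma_uvv = 0.000000, Gamma_vuu = 0.000000, Gamma_vuv = 0.000000, Gamma_vvv = 0.000000
  tau = 1.000000: gamma = (-0.500000, -0.500000), gamma' = (0.000000, -1.000000); Gamma_uuu = -2.307692, Gamma_uuv = 0.000000, Gamma_uvv = 0.000000, Gamma_vuu = 0.000000, Gamma_vuv = 0.000000, Gamma_vvv = 0.000000
step 0: V^u = 0.8750, V^v = -2.0000
step 1: k1 = (0.000000, 0.000000), k2 = (0.000000, 0.000000), k3 = (0.000000, 0.000000), k4 = (0.000000, 0.000000); V <- V + (h/6)(k1 + 2k2 + 2k3 + k4): V^u = 0.8750, V^v = -2.0000
step 2: k1 = (0.000000, 0.000000), k2 = (0.000000, 0.000000), k3 = (0.000000, 0.000000), k4 = (0.000000, 0.000000); V <- V + (h/6)(k1 + 2k2 + 2k3 + k4): V^u = 0.8750, V^v = -2.0000
step 3: k1 = (0.000000, 0.000000), k2 = (0.000000, 0.000000), k3 = (0.000000, 0.000000), k4 = (0.000000, 0.000000); V <- V + (h/6)(k1 + 2k2 + 2k3 + k4): V^u = 0.8750, V^v = -2.0000
step 4: k1 = (0.000000, 0.000000), k2 = (0.000000, 0.000000), k3 = (0.000000, 0.000000), k4 = (0.000000, 0.000000); V <- V + (h/6)(k1 + 2k2 + 2k3 + k4): V^u = 0.8750, V^v = -2.0000
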